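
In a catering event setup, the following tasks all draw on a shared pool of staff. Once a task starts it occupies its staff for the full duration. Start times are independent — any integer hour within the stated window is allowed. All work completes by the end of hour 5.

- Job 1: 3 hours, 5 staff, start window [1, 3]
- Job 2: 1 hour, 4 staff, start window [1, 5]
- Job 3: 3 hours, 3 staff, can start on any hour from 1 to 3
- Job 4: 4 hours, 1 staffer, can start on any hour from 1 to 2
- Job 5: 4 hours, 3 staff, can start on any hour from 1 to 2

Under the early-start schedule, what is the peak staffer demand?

Early-start schedule: Job 1@1, Job 2@1, Job 3@1, Job 4@1, Job 5@1.
Load per hour: hour 1: 16, hour 2: 12, hour 3: 12, hour 4: 4, hour 5: 0.
Peak is 16.

16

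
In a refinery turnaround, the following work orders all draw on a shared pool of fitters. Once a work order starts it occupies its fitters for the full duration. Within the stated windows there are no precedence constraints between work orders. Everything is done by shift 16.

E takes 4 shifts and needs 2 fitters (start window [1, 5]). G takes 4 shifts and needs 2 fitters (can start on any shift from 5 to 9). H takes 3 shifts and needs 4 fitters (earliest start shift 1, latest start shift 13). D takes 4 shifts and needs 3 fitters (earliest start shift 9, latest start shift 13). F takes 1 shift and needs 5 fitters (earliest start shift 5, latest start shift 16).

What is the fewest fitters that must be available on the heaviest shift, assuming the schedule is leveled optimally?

5

Early-start (E@1, G@5, H@1, D@9, F@5) gives peak 7: s1:6  s2:6  s3:6  s4:2  s5:7  s6:2  s7:2  s8:2  s9:3  s10:3  s11:3  s12:3  s13:0  s14:0  s15:0  s16:0.
Shift H→9, D→12, F→16.
Schedule E@1, G@5, H@9, D@12, F@16: s1:2  s2:2  s3:2  s4:2  s5:2  s6:2  s7:2  s8:2  s9:4  s10:4  s11:4  s12:3  s13:3  s14:3  s15:3  s16:5 — peak 5.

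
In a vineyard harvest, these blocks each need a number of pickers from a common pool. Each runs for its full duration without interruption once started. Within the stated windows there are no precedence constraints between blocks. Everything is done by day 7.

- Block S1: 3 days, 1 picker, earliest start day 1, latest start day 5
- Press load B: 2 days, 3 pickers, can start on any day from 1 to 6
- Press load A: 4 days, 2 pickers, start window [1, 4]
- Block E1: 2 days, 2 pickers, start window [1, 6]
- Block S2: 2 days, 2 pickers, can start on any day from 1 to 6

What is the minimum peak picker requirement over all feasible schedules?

4

Early-start (Block S1@1, Press load B@1, Press load A@1, Block E1@1, Block S2@1) gives peak 10: d1:10  d2:10  d3:3  d4:2  d5:0  d6:0  d7:0.
Shift Press load A→3, Block E1→4, Block S2→6.
Schedule Block S1@1, Press load B@1, Press load A@3, Block E1@4, Block S2@6: d1:4  d2:4  d3:3  d4:4  d5:4  d6:4  d7:2 — peak 4.
Total picker-days = 25 over 7 days ⇒ peak ≥ ⌈25/7⌉ = 4, so 4 is optimal.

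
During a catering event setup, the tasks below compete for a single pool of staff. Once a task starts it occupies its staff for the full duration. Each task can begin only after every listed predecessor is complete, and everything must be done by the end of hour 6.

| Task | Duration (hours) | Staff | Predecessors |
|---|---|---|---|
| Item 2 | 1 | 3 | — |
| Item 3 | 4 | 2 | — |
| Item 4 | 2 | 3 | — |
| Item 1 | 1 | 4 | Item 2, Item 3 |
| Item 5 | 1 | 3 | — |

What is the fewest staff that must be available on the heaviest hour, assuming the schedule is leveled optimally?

Early-start (Item 2@1, Item 3@1, Item 4@1, Item 1@5, Item 5@1) gives peak 11: h1:11  h2:5  h3:2  h4:2  h5:4  h6:0.
Shift Item 4→2, Item 5→4.
Schedule Item 2@1, Item 3@1, Item 4@2, Item 1@5, Item 5@4: h1:5  h2:5  h3:5  h4:5  h5:4  h6:0 — peak 5.

5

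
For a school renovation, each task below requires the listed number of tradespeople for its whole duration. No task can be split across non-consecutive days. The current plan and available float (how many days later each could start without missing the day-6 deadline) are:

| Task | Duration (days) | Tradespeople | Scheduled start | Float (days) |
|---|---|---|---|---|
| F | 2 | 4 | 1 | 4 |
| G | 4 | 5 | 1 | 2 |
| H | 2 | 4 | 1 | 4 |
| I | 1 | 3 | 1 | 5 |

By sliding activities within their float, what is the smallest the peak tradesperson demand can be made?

Early-start (F@1, G@1, H@1, I@1) gives peak 16: d1:16  d2:13  d3:5  d4:5  d5:0  d6:0.
Shift G→3, I→3.
Schedule F@1, G@3, H@1, I@3: d1:8  d2:8  d3:8  d4:5  d5:5  d6:5 — peak 8.

8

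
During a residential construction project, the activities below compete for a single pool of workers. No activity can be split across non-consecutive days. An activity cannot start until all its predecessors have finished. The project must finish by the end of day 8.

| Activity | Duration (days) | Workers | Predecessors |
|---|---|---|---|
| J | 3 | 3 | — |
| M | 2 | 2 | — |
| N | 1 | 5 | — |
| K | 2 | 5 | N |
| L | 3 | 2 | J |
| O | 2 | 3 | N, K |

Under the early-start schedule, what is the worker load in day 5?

5

At early start, day 5 has: L, O.
Demand: 2 + 3 = 5.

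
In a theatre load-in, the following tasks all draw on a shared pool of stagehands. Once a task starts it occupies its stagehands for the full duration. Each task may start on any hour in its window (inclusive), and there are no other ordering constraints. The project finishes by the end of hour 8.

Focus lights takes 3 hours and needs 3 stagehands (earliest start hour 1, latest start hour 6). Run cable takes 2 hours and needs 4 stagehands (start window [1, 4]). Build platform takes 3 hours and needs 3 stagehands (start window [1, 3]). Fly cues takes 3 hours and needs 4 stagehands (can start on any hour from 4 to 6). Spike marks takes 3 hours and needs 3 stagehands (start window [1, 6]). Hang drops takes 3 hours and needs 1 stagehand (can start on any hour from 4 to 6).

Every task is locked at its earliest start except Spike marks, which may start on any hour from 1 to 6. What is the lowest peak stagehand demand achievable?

Spike marks@1: h1:13  h2:13  h3:9  h4:5  h5:5  h6:5  h7:0  h8:0 → peak 13
Spike marks@2: h1:10  h2:13  h3:9  h4:8  h5:5  h6:5  h7:0  h8:0 → peak 13
Spike marks@3: h1:10  h2:10  h3:9  h4:8  h5:8  h6:5  h7:0  h8:0 → peak 10
Spike marks@4: h1:10  h2:10  h3:6  h4:8  h5:8  h6:8  h7:0  h8:0 → peak 10
Spike marks@5: h1:10  h2:10  h3:6  h4:5  h5:8  h6:8  h7:3  h8:0 → peak 10
Spike marks@6: h1:10  h2:10  h3:6  h4:5  h5:5  h6:8  h7:3  h8:3 → peak 10
Best is Spike marks@3, peak 10.

10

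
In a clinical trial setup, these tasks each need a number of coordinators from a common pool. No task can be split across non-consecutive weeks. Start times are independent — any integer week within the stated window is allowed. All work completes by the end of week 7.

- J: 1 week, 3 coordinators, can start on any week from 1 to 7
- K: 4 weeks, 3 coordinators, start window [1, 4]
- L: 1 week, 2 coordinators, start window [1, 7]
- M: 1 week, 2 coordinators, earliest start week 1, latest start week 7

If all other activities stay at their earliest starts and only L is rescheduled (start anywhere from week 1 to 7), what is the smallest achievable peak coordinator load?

8

L@1: w1:10  w2:3  w3:3  w4:3  w5:0  w6:0  w7:0 → peak 10
L@2: w1:8  w2:5  w3:3  w4:3  w5:0  w6:0  w7:0 → peak 8
L@3: w1:8  w2:3  w3:5  w4:3  w5:0  w6:0  w7:0 → peak 8
L@4: w1:8  w2:3  w3:3  w4:5  w5:0  w6:0  w7:0 → peak 8
L@5: w1:8  w2:3  w3:3  w4:3  w5:2  w6:0  w7:0 → peak 8
L@6: w1:8  w2:3  w3:3  w4:3  w5:0  w6:2  w7:0 → peak 8
L@7: w1:8  w2:3  w3:3  w4:3  w5:0  w6:0  w7:2 → peak 8
Best is L@2, peak 8.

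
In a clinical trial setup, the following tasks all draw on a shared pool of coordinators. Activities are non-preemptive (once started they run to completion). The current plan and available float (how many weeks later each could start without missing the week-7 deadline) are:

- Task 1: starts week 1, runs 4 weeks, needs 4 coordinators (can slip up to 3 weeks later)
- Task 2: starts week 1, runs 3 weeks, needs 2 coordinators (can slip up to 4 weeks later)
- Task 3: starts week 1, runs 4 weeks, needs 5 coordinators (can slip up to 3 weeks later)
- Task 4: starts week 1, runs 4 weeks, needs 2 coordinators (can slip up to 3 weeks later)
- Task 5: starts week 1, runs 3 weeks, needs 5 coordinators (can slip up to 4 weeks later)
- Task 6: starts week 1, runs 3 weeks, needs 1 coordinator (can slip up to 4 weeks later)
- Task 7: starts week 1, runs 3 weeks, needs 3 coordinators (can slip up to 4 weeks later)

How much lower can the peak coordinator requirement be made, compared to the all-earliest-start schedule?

11

Early-start peak: w1:22  w2:22  w3:22  w4:11  w5:0  w6:0  w7:0 ⇒ 22.
Leveled (Task 1@1, Task 2@1, Task 3@1, Task 4@4, Task 5@5, Task 6@5, Task 7@5): w1:11  w2:11  w3:11  w4:11  w5:11  w6:11  w7:11 ⇒ 11.
Reduction 22 − 11 = 11.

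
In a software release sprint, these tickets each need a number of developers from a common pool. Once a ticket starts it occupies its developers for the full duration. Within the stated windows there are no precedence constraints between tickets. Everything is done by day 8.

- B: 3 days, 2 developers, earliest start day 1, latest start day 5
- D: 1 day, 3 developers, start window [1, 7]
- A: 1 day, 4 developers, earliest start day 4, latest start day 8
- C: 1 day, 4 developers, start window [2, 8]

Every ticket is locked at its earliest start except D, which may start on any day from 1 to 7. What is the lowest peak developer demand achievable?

6

D@1: d1:5  d2:6  d3:2  d4:4  d5:0  d6:0  d7:0  d8:0 → peak 6
D@2: d1:2  d2:9  d3:2  d4:4  d5:0  d6:0  d7:0  d8:0 → peak 9
D@3: d1:2  d2:6  d3:5  d4:4  d5:0  d6:0  d7:0  d8:0 → peak 6
D@4: d1:2  d2:6  d3:2  d4:7  d5:0  d6:0  d7:0  d8:0 → peak 7
D@5: d1:2  d2:6  d3:2  d4:4  d5:3  d6:0  d7:0  d8:0 → peak 6
D@6: d1:2  d2:6  d3:2  d4:4  d5:0  d6:3  d7:0  d8:0 → peak 6
D@7: d1:2  d2:6  d3:2  d4:4  d5:0  d6:0  d7:3  d8:0 → peak 6
Best is D@1, peak 6.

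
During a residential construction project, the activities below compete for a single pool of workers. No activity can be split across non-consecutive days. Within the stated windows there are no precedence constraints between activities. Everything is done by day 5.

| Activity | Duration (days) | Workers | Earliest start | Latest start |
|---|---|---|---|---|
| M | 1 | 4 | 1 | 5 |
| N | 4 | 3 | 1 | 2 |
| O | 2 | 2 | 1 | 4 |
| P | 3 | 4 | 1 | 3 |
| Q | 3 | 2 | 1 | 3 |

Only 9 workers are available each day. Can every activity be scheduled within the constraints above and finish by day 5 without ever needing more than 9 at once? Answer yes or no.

yes

Schedule M@1, N@1, O@1, P@2, Q@3: d1:9  d2:9  d3:9  d4:9  d5:2 — peak 9 ≤ 9.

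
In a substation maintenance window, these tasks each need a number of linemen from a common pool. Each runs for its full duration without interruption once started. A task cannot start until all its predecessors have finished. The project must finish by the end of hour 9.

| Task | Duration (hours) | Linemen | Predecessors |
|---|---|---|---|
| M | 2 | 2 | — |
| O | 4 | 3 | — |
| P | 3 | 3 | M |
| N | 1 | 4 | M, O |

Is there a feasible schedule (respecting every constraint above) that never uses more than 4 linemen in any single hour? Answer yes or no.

no

The minimum achievable peak is 5; 4 < 5, so no feasible schedule stays within the cap.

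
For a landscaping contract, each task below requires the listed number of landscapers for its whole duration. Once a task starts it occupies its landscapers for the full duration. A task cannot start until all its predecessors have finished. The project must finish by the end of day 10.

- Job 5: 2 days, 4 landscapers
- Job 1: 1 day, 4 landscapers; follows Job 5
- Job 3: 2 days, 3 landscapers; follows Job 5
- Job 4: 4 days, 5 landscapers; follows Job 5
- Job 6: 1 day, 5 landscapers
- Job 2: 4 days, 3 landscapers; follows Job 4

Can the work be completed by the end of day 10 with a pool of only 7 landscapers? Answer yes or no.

The minimum achievable peak is 8; 7 < 8, so no feasible schedule stays within the cap.

no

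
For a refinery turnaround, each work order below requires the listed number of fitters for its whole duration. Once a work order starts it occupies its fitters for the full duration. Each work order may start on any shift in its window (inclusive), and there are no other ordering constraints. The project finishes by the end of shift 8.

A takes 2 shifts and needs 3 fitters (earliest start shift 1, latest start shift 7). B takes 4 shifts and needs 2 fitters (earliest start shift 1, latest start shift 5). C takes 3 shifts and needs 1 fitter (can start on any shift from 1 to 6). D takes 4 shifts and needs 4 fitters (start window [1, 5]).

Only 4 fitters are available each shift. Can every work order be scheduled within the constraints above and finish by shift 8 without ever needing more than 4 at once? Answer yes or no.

Total fitter-shifts = 33; over 8 shifts the average is 33/8 > 4, so some shift must exceed 4.

no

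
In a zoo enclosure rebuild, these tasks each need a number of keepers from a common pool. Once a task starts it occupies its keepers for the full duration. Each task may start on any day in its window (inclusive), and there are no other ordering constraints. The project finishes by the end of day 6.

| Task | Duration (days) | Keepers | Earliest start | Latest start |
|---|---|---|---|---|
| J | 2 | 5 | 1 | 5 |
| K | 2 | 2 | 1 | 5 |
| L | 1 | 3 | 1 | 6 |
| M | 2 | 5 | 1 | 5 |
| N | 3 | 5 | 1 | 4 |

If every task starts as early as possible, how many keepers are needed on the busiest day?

Early-start schedule: J@1, K@1, L@1, M@1, N@1.
Load per day: day 1: 20, day 2: 17, day 3: 5, day 4: 0, day 5: 0, day 6: 0.
Peak is 20.

20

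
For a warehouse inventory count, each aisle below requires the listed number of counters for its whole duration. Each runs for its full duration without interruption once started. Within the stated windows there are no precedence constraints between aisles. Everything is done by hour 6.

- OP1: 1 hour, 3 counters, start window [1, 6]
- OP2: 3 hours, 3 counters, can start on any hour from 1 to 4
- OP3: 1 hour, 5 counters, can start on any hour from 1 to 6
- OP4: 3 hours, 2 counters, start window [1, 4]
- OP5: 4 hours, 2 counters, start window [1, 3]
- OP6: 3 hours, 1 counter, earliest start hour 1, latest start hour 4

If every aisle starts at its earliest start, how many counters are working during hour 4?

2

At early start, hour 4 has: OP5.
Demand: 2 = 2.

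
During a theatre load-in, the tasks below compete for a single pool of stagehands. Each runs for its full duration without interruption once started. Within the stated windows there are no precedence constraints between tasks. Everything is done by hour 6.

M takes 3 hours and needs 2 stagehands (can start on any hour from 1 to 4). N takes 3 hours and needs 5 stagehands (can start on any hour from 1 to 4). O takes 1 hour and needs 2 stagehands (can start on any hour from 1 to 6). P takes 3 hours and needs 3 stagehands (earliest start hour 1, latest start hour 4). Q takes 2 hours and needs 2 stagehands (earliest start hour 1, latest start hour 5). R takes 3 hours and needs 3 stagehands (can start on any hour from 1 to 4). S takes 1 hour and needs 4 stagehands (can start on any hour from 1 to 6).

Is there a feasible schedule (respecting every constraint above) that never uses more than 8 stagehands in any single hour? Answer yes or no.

no

Total stagehand-hours = 49; over 6 hours the average is 49/6 > 8, so some hour must exceed 8.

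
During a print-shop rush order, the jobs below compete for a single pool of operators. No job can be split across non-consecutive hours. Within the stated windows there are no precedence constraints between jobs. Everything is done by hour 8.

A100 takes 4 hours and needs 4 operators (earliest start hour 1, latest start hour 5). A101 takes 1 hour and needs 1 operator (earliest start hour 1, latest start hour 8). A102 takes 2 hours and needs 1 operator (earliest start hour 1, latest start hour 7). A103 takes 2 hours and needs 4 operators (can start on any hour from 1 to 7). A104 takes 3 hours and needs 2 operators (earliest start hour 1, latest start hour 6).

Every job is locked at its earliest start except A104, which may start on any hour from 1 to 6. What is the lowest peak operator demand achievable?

10

A104@1: h1:12  h2:11  h3:6  h4:4  h5:0  h6:0  h7:0  h8:0 → peak 12
A104@2: h1:10  h2:11  h3:6  h4:6  h5:0  h6:0  h7:0  h8:0 → peak 11
A104@3: h1:10  h2:9  h3:6  h4:6  h5:2  h6:0  h7:0  h8:0 → peak 10
A104@4: h1:10  h2:9  h3:4  h4:6  h5:2  h6:2  h7:0  h8:0 → peak 10
A104@5: h1:10  h2:9  h3:4  h4:4  h5:2  h6:2  h7:2  h8:0 → peak 10
A104@6: h1:10  h2:9  h3:4  h4:4  h5:0  h6:2  h7:2  h8:2 → peak 10
Best is A104@3, peak 10.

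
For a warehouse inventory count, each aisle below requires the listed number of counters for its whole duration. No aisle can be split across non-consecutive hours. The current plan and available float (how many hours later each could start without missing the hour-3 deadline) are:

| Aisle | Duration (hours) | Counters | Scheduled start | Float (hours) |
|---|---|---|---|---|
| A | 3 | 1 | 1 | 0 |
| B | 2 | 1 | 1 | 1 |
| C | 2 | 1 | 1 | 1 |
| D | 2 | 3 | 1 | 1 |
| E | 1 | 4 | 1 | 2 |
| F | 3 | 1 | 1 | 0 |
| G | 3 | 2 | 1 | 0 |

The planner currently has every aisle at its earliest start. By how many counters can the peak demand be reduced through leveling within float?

Early-start peak: h1:13  h2:9  h3:4 ⇒ 13.
Leveled (A@1, B@1, C@1, D@1, E@3, F@1, G@1): h1:9  h2:9  h3:8 ⇒ 9.
Reduction 13 − 9 = 4.

4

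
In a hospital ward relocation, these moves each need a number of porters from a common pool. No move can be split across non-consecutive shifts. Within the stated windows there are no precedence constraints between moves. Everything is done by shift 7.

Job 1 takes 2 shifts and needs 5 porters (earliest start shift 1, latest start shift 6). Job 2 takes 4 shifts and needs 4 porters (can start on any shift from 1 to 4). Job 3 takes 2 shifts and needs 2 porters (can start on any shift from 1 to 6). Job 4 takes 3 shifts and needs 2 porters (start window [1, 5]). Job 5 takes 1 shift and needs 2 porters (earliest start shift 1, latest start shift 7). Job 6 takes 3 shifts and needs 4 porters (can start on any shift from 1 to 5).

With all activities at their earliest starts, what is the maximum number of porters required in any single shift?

Early-start schedule: Job 1@1, Job 2@1, Job 3@1, Job 4@1, Job 5@1, Job 6@1.
Load per shift: shift 1: 19, shift 2: 17, shift 3: 10, shift 4: 4, shift 5: 0, shift 6: 0, shift 7: 0.
Peak is 19.

19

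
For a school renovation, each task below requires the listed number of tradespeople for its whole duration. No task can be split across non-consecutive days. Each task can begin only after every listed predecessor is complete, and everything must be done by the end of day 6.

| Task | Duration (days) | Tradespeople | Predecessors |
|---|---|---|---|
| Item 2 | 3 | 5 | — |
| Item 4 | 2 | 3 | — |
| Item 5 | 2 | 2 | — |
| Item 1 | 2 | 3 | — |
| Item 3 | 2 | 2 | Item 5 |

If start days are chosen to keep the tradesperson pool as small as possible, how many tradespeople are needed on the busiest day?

Early-start (Item 2@1, Item 4@1, Item 5@1, Item 1@1, Item 3@3) gives peak 13: d1:13  d2:13  d3:7  d4:2  d5:0  d6:0.
Shift Item 4→4, Item 1→5.
Schedule Item 2@1, Item 4@4, Item 5@1, Item 1@5, Item 3@3: d1:7  d2:7  d3:7  d4:5  d5:6  d6:3 — peak 7.

7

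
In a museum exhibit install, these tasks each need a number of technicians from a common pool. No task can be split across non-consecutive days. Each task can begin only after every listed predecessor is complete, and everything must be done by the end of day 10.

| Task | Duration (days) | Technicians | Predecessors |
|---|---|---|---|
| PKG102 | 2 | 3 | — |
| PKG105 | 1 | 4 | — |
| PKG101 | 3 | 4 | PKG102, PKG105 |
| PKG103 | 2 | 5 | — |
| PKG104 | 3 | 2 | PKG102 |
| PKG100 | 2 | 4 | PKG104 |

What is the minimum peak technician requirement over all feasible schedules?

6

Early-start (PKG102@1, PKG105@1, PKG101@3, PKG103@1, PKG104@3, PKG100@6) gives peak 12: d1:12  d2:8  d3:6  d4:6  d5:6  d6:4  d7:4  d8:0  d9:0  d10:0.
Shift PKG105→3, PKG101→4, PKG103→7, PKG100→9.
Schedule PKG102@1, PKG105@3, PKG101@4, PKG103@7, PKG104@3, PKG100@9: d1:3  d2:3  d3:6  d4:6  d5:6  d6:4  d7:5  d8:5  d9:4  d10:4 — peak 6.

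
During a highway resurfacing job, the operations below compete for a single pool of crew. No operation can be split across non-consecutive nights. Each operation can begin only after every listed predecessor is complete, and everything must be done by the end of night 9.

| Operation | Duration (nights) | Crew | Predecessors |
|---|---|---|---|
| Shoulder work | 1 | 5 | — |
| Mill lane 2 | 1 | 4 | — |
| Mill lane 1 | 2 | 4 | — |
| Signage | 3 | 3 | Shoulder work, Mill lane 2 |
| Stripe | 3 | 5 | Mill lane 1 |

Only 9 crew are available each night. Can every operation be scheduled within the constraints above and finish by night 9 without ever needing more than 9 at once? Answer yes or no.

yes

Schedule Shoulder work@1, Mill lane 2@2, Mill lane 1@3, Signage@3, Stripe@6: n1:5  n2:4  n3:7  n4:7  n5:3  n6:5  n7:5  n8:5  n9:0 — peak 7 ≤ 9.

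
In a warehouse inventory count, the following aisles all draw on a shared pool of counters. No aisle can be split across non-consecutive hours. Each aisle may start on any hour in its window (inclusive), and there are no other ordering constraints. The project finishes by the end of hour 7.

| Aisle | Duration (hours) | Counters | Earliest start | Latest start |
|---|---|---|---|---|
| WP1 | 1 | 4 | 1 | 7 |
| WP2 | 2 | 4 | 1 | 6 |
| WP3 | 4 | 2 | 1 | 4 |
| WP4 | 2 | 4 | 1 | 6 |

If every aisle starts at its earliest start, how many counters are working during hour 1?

14

At early start, hour 1 has: WP1, WP2, WP3, WP4.
Demand: 4 + 4 + 2 + 4 = 14.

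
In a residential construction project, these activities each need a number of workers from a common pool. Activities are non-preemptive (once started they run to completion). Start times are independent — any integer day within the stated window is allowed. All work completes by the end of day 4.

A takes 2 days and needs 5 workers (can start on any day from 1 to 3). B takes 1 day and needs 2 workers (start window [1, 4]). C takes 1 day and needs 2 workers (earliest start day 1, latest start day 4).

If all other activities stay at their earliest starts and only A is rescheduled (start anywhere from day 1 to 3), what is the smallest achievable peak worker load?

A@1: d1:9  d2:5  d3:0  d4:0 → peak 9
A@2: d1:4  d2:5  d3:5  d4:0 → peak 5
A@3: d1:4  d2:0  d3:5  d4:5 → peak 5
Best is A@2, peak 5.

5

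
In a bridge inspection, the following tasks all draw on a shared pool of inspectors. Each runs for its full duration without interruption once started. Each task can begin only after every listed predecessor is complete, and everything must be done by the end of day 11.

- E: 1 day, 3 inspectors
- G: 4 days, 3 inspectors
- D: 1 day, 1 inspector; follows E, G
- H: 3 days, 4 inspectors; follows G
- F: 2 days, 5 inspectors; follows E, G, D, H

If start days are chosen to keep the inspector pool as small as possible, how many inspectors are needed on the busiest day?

5

Early-start (E@1, G@1, D@5, H@5, F@8) gives peak 6: d1:6  d2:3  d3:3  d4:3  d5:5  d6:4  d7:4  d8:5  d9:5  d10:0  d11:0.
Shift G→2, D→6, H→6, F→9.
Schedule E@1, G@2, D@6, H@6, F@9: d1:3  d2:3  d3:3  d4:3  d5:3  d6:5  d7:4  d8:4  d9:5  d10:5  d11:0 — peak 5.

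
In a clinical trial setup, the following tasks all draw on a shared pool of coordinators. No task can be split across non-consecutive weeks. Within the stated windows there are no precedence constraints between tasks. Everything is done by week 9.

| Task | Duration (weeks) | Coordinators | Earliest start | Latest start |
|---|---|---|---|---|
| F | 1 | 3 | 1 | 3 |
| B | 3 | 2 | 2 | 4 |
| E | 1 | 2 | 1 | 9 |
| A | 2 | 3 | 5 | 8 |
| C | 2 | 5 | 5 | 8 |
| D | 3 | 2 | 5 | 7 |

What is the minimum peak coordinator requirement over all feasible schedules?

Early-start (F@1, B@2, E@1, A@5, C@5, D@5) gives peak 10: w1:5  w2:2  w3:2  w4:2  w5:10  w6:10  w7:2  w8:0  w9:0.
Shift C→8.
Schedule F@1, B@2, E@1, A@5, C@8, D@5: w1:5  w2:2  w3:2  w4:2  w5:5  w6:5  w7:2  w8:5  w9:5 — peak 5.

5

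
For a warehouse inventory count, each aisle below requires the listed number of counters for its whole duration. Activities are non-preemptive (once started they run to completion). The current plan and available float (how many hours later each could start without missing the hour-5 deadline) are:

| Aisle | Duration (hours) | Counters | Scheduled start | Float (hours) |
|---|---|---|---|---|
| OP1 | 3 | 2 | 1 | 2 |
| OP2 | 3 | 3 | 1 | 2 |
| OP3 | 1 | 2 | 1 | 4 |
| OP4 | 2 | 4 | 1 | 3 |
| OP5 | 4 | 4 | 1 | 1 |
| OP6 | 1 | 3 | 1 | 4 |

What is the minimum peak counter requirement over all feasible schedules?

9

Early-start (OP1@1, OP2@1, OP3@1, OP4@1, OP5@1, OP6@1) gives peak 18: h1:18  h2:13  h3:9  h4:4  h5:0.
Shift OP3→5, OP4→4, OP6→5.
Schedule OP1@1, OP2@1, OP3@5, OP4@4, OP5@1, OP6@5: h1:9  h2:9  h3:9  h4:8  h5:9 — peak 9.
Total counter-hours = 44 over 5 hours ⇒ peak ≥ ⌈44/5⌉ = 9, so 9 is optimal.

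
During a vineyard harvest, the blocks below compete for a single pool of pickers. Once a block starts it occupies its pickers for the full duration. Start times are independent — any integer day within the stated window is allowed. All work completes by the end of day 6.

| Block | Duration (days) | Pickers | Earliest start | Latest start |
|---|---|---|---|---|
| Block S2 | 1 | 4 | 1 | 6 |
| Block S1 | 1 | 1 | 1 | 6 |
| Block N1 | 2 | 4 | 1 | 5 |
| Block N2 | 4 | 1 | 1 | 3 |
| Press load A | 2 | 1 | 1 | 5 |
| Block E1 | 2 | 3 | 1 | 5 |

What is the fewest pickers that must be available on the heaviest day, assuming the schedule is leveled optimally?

Early-start (Block S2@1, Block S1@1, Block N1@1, Block N2@1, Press load A@1, Block E1@1) gives peak 14: d1:14  d2:9  d3:1  d4:1  d5:0  d6:0.
Shift Block N1→2, Block N2→2, Press load A→4, Block E1→4.
Schedule Block S2@1, Block S1@1, Block N1@2, Block N2@2, Press load A@4, Block E1@4: d1:5  d2:5  d3:5  d4:5  d5:5  d6:0 — peak 5.
Total picker-days = 25 over 6 days ⇒ peak ≥ ⌈25/6⌉ = 5, so 5 is optimal.

5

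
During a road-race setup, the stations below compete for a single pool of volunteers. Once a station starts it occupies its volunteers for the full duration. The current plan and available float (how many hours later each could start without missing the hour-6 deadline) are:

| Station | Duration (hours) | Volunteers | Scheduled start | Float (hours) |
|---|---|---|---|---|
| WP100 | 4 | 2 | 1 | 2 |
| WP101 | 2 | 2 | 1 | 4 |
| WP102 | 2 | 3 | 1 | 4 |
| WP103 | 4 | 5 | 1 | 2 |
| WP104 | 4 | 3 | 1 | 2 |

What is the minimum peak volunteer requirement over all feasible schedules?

10

Early-start (WP100@1, WP101@1, WP102@1, WP103@1, WP104@1) gives peak 15: h1:15  h2:15  h3:10  h4:10  h5:0  h6:0.
Shift WP103→3.
Schedule WP100@1, WP101@1, WP102@1, WP103@3, WP104@1: h1:10  h2:10  h3:10  h4:10  h5:5  h6:5 — peak 10.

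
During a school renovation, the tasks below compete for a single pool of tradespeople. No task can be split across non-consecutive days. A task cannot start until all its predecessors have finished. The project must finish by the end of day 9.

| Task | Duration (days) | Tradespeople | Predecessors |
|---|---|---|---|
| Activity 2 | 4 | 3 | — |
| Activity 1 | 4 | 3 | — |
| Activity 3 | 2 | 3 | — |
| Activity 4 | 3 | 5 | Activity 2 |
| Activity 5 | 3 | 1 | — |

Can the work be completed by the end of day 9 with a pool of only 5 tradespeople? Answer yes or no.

Total tradesperson-days = 48; over 9 days the average is 48/9 > 5, so some day must exceed 5.

no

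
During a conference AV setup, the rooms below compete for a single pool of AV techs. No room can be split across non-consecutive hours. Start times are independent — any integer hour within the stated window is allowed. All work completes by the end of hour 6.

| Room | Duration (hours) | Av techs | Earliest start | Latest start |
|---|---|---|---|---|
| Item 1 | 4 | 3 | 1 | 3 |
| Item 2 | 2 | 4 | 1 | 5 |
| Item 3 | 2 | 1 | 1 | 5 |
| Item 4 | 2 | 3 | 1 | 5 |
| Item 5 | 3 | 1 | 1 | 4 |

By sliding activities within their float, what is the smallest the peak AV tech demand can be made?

Early-start (Item 1@1, Item 2@1, Item 3@1, Item 4@1, Item 5@1) gives peak 12: h1:12  h2:12  h3:4  h4:3  h5:0  h6:0.
Shift Item 2→5, Item 3→3, Item 5→3.
Schedule Item 1@1, Item 2@5, Item 3@3, Item 4@1, Item 5@3: h1:6  h2:6  h3:5  h4:5  h5:5  h6:4 — peak 6.
Total AV tech-hours = 31 over 6 hours ⇒ peak ≥ ⌈31/6⌉ = 6, so 6 is optimal.

6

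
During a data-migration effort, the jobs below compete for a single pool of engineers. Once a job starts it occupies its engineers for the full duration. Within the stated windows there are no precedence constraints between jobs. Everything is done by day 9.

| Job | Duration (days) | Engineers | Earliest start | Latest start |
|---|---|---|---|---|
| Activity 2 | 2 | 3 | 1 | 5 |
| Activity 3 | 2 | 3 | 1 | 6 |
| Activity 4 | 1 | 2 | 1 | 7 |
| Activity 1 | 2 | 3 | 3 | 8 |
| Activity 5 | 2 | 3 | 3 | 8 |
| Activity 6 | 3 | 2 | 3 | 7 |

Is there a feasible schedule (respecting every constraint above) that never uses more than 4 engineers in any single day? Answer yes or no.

The minimum achievable peak is 5; 4 < 5, so no feasible schedule stays within the cap.

no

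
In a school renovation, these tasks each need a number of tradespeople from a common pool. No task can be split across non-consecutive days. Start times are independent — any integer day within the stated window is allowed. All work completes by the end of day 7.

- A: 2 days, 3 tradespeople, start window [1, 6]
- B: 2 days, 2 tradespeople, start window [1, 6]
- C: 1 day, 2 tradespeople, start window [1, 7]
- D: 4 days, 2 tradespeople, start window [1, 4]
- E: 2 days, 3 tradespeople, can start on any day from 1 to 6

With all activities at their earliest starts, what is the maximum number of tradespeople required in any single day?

12

Early-start schedule: A@1, B@1, C@1, D@1, E@1.
Load per day: day 1: 12, day 2: 10, day 3: 2, day 4: 2, day 5: 0, day 6: 0, day 7: 0.
Peak is 12.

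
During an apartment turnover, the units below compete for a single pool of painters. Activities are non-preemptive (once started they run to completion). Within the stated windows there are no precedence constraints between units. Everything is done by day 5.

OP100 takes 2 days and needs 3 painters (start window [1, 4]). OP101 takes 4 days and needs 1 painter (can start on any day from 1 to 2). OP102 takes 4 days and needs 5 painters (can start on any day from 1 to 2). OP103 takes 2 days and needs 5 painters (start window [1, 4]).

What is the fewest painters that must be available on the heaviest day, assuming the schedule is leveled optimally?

Early-start (OP100@1, OP101@1, OP102@1, OP103@1) gives peak 14: d1:14  d2:14  d3:6  d4:6  d5:0.
Shift OP103→3.
Schedule OP100@1, OP101@1, OP102@1, OP103@3: d1:9  d2:9  d3:11  d4:11  d5:0 — peak 11.

11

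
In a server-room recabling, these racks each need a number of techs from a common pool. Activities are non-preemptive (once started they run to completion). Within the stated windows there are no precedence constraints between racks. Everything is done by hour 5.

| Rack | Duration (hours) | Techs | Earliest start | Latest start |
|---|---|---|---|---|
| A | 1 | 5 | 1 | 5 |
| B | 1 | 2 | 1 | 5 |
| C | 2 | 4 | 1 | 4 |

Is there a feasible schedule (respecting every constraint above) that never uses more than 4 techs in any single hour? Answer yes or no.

no

The minimum achievable peak is 5; 4 < 5, so no feasible schedule stays within the cap.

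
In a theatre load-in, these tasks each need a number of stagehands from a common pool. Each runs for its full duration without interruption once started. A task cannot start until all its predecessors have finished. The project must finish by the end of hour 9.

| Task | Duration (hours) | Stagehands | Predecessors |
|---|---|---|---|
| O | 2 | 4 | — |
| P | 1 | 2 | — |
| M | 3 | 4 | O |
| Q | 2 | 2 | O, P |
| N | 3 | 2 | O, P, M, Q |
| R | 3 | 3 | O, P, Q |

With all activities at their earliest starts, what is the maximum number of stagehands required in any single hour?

Early-start schedule: O@1, P@1, M@3, Q@3, N@6, R@5.
Load per hour: hour 1: 6, hour 2: 4, hour 3: 6, hour 4: 6, hour 5: 7, hour 6: 5, hour 7: 5, hour 8: 2, hour 9: 0.
Peak is 7.

7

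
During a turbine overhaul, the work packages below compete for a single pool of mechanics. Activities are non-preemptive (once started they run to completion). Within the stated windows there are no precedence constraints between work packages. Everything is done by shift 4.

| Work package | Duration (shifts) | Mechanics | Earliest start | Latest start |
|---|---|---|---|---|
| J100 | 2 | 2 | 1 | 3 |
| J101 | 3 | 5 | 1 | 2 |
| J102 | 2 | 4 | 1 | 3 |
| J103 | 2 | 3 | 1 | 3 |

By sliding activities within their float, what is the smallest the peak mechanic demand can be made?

Early-start (J100@1, J101@1, J102@1, J103@1) gives peak 14: s1:14  s2:14  s3:5  s4:0.
Shift J102→3.
Schedule J100@1, J101@1, J102@3, J103@1: s1:10  s2:10  s3:9  s4:4 — peak 10.

10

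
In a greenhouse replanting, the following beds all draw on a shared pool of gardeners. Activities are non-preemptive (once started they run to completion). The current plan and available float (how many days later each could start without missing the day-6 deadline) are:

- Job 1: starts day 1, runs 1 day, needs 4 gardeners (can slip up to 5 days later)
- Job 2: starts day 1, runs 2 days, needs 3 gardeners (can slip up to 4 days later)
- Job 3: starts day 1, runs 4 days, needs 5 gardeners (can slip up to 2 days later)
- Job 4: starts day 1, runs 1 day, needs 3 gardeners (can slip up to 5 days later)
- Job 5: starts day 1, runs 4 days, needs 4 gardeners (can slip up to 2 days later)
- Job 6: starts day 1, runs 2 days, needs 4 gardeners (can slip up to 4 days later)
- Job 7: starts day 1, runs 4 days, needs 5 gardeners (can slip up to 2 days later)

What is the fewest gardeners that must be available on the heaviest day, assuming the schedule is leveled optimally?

Early-start (Job 1@1, Job 2@1, Job 3@1, Job 4@1, Job 5@1, Job 6@1, Job 7@1) gives peak 28: d1:28  d2:21  d3:14  d4:14  d5:0  d6:0.
Shift Job 4→2, Job 5→3, Job 6→5, Job 7→3.
Schedule Job 1@1, Job 2@1, Job 3@1, Job 4@2, Job 5@3, Job 6@5, Job 7@3: d1:12  d2:11  d3:14  d4:14  d5:13  d6:13 — peak 14.

14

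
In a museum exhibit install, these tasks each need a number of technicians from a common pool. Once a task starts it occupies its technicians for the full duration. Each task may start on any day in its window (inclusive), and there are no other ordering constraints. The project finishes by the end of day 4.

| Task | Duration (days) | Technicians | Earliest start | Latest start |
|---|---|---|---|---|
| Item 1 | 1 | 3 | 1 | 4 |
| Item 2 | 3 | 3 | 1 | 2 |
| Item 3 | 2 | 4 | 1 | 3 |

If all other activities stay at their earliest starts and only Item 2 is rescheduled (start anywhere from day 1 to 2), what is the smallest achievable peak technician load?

Item 2@1: d1:10  d2:7  d3:3  d4:0 → peak 10
Item 2@2: d1:7  d2:7  d3:3  d4:3 → peak 7
Best is Item 2@2, peak 7.

7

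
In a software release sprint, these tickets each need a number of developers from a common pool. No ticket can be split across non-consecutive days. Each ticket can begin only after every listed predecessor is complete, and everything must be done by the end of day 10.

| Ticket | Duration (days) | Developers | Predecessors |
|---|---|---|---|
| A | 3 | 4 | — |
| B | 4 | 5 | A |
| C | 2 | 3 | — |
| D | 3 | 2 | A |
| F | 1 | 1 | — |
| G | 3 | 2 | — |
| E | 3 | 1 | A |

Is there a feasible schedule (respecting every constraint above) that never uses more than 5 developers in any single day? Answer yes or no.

Total developer-days = 54; over 10 days the average is 54/10 > 5, so some day must exceed 5.

no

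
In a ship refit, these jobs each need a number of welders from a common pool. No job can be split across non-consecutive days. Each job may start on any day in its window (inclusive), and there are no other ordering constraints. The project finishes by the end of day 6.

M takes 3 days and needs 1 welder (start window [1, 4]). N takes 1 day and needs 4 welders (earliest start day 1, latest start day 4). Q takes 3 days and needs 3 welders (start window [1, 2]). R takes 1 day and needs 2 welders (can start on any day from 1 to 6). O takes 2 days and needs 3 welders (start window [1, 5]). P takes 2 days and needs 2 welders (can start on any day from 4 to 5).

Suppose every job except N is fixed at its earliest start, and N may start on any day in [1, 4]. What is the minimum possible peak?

N@1: d1:13  d2:7  d3:4  d4:2  d5:2  d6:0 → peak 13
N@2: d1:9  d2:11  d3:4  d4:2  d5:2  d6:0 → peak 11
N@3: d1:9  d2:7  d3:8  d4:2  d5:2  d6:0 → peak 9
N@4: d1:9  d2:7  d3:4  d4:6  d5:2  d6:0 → peak 9
Best is N@3, peak 9.

9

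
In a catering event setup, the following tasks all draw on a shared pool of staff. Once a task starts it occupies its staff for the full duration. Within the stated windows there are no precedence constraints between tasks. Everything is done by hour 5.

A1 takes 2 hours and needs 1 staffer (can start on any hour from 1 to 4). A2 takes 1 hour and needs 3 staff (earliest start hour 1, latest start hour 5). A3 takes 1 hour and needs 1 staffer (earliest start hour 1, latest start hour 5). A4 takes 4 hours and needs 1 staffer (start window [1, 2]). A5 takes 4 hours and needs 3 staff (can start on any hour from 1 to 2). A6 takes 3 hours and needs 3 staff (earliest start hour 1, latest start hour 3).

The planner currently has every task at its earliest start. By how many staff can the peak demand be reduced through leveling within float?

Early-start peak: h1:12  h2:8  h3:7  h4:4  h5:0 ⇒ 12.
Leveled (A1@1, A2@1, A3@1, A4@1, A5@2, A6@3): h1:6  h2:5  h3:7  h4:7  h5:6 ⇒ 7.
Reduction 12 − 7 = 5.

5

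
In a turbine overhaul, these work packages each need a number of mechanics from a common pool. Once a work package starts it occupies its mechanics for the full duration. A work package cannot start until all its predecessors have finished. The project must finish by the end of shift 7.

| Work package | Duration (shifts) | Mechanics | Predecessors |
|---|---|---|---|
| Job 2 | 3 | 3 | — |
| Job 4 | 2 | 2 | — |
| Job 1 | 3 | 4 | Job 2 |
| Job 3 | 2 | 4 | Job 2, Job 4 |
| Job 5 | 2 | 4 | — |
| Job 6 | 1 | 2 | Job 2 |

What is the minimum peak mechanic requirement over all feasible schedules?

8

Early-start (Job 2@1, Job 4@1, Job 1@4, Job 3@4, Job 5@1, Job 6@4) gives peak 10: s1:9  s2:9  s3:3  s4:10  s5:8  s6:4  s7:0.
Shift Job 5→6, Job 6→7.
Schedule Job 2@1, Job 4@1, Job 1@4, Job 3@4, Job 5@6, Job 6@7: s1:5  s2:5  s3:3  s4:8  s5:8  s6:8  s7:6 — peak 8.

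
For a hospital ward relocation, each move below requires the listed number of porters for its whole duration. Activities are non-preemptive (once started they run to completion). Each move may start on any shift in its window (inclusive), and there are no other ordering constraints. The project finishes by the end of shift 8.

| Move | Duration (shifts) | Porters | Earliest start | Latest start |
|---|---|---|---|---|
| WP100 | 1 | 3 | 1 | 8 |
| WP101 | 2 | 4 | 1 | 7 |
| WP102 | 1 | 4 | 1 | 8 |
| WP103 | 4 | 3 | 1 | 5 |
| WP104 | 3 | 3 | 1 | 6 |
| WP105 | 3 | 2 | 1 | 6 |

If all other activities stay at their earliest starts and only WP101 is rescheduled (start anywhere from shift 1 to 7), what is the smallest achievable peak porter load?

15

WP101@1: s1:19  s2:12  s3:8  s4:3  s5:0  s6:0  s7:0  s8:0 → peak 19
WP101@2: s1:15  s2:12  s3:12  s4:3  s5:0  s6:0  s7:0  s8:0 → peak 15
WP101@3: s1:15  s2:8  s3:12  s4:7  s5:0  s6:0  s7:0  s8:0 → peak 15
WP101@4: s1:15  s2:8  s3:8  s4:7  s5:4  s6:0  s7:0  s8:0 → peak 15
WP101@5: s1:15  s2:8  s3:8  s4:3  s5:4  s6:4  s7:0  s8:0 → peak 15
WP101@6: s1:15  s2:8  s3:8  s4:3  s5:0  s6:4  s7:4  s8:0 → peak 15
WP101@7: s1:15  s2:8  s3:8  s4:3  s5:0  s6:0  s7:4  s8:4 → peak 15
Best is WP101@2, peak 15.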